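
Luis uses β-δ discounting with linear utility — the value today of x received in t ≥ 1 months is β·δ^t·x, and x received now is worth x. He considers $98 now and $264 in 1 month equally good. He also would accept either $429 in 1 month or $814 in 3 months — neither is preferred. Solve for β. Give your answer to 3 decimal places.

The second indifference involves only future payoffs, so β cancels: β·δ^1·429 = β·δ^3·814, giving δ^2 = 429/814 = 0.52703, so δ = 0.72597.
The first indifference: 98 = β·δ·264, so β = 98/(δ·264) = 98/(0.72597·264) ≈ 0.511.

β ≈ 0.511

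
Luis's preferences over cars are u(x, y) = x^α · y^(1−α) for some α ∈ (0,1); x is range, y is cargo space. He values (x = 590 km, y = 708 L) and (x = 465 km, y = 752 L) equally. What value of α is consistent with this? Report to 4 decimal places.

Indifference: 590^α · 708^(1−α) = 465^α · 752^(1−α).
Taking logs: α·ln 590 + (1−α)·ln 708 = α·ln 465 + (1−α)·ln 752, i.e. α·0.2380851 = (1−α)·0.0602922.
Thus α·(0.2983773) = 0.0602922, so α = 0.0602922/0.2983773 ≈ 0.2021.

α ≈ 0.2021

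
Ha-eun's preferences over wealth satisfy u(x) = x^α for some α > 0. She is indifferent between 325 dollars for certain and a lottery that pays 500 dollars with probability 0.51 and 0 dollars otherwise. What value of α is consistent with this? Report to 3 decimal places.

Since u(0) = 0, the lottery's EU is 0.51·500^α.
Equating: 325^α = 0.51·500^α, i.e. 0.6500^α = 0.51.
Taking logs: α·ln(325/500) = ln(0.51), so α = -0.673345 / -0.430783 ≈ 1.563.

α ≈ 1.563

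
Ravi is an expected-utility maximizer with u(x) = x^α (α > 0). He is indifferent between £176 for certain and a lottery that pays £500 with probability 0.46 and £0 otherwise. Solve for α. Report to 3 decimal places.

α ≈ 0.744

The lottery's expected utility is 0.46·u(500) + 0.54·u(0) = 0.46·500^α (since u(0) = 0 for α > 0).
Equating: 176^α = 0.46·500^α, i.e. 0.3520^α = 0.46.
Taking logs: α·ln(176/500) = ln(0.46), so α = -0.776529 / -1.044124 ≈ 0.744.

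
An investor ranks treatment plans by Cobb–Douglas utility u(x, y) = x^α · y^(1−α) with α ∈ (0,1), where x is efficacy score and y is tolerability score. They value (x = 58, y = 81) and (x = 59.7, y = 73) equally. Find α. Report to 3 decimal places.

α ≈ 0.783

Set the two utilities equal: 58^α·81^(1−α) = 59.7^α·73^(1−α).
Taking logs: α·ln 58 + (1−α)·ln 81 = α·ln 59.7 + (1−α)·ln 73, i.e. α·-0.028889 = (1−α)·-0.103990.
So α/(1−α) = (-0.103990)/(-0.028889) = 3.599640, and α = 3.599640/4.599640 ≈ 0.783.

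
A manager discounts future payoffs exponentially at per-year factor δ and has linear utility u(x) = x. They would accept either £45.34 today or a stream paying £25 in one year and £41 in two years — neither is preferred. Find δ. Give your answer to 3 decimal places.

δ ≈ 0.790

Present value of the stream is 25·δ + 41·δ². Indifference gives 25δ + 41δ² = 45.34.
Rearranged: 41δ² + 25δ − 45.34 = 0.
δ = (−25 + √(25² + 4·41·45.34)) / (2·41) = (−25 + √8060.76) / 82 ≈ 0.790.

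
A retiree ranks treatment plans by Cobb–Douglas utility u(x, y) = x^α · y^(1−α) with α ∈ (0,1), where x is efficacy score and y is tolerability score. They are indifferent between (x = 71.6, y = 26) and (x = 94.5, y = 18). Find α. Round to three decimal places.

The Cobb–Douglas utilities coincide, so 71.6^α·26^(1−α) = 94.5^α·18^(1−α).
(71.6/94.5)^α = (18/26)^(1−α); take logs: α·ln(71.6/94.5) = (1−α)·ln(18/26), i.e. α·-0.277505 = (1−α)·-0.367725.
So α/(1−α) = (-0.367725)/(-0.277505) = 1.325111, and α = 1.325111/2.325111 ≈ 0.570.

α ≈ 0.570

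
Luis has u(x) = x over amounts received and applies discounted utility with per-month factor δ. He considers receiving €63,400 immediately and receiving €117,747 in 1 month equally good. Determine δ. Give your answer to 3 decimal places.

δ ≈ 0.538

The payoff in 1 month is discounted by δ, so u(63400) = δ·u(117747) and δ = u(63400)/u(117747).
With u(x) = x: δ = 63400/117747 = 0.53844.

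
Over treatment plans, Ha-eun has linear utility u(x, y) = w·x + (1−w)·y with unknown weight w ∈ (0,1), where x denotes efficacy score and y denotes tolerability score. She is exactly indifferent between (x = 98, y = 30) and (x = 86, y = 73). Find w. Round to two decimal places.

u(98,30) = u(86,73) means w·98 + (1−w)·30 = w·86 + (1−w)·73.
w·(98−86) = (1−w)·(73−30), i.e. w·12 = (1−w)·43.
So w/(1−w) = 43/12 = 3.5833, giving w = 43/(12+43) = 0.78.

w = 0.78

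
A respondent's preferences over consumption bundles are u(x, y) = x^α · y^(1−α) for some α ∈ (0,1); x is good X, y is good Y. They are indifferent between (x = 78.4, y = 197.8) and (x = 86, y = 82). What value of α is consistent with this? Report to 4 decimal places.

Set the two utilities equal: 78.4^α·197.8^(1−α) = 86^α·82^(1−α).
(78.4/86)^α = (82/197.8)^(1−α); take logs: α·ln(78.4/86) = (1−α)·ln(82/197.8), i.e. α·-0.0925234 = (1−α)·-0.8805372.
So α/(1−α) = (-0.8805372)/(-0.0925234) = 9.5169136, and α = 9.5169136/10.5169136 ≈ 0.9049.

α ≈ 0.9049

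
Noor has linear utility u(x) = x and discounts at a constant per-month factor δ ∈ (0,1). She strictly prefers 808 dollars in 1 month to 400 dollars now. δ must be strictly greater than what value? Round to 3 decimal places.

δ > 0.495

Under u(x) = x this choice says 400 < δ·808.
So δ > 400/808 = 0.49505.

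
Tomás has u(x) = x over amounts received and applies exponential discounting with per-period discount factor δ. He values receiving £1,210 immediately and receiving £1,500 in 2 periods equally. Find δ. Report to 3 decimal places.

The payoff in 2 periods is discounted by δ^2, so u(1210) = δ^2·u(1500) and δ^2 = u(1210)/u(1500).
With u(x) = x: δ^2 = 1210/1500 = 0.80667.
So δ = 0.80667^(1/2) ≈ 0.898.

δ ≈ 0.898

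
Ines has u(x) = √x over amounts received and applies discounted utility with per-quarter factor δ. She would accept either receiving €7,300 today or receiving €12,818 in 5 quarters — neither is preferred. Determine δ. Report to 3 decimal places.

The payoff in 5 quarters is discounted by δ^5, so u(7300) = δ^5·u(12818) and δ^5 = u(7300)/u(12818).
Since u(x) = √x, δ^5 = √(7300/12818) = 0.75466.
Taking the 5th root: δ = 0.75466^(1/5) ≈ 0.945.

δ ≈ 0.945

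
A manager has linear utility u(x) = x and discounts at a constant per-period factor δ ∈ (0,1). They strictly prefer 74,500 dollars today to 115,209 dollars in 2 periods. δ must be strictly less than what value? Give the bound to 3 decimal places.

Comparing present values: 74500 > δ^2·115209.
Dividing by 115209: δ^2 < 0.64665. Both sides are positive, so the square root keeps the direction.
δ < 0.64665^(1/2) = 0.804.

δ < 0.804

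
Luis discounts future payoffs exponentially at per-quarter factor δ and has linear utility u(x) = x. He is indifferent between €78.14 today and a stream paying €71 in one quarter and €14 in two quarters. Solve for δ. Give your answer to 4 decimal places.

δ ≈ 0.9300

Present value of the stream is 71·δ + 14·δ². Indifference gives 71δ + 14δ² = 78.14.
Rearranged: 14δ² + 71δ − 78.14 = 0.
The positive root is δ = [−71 + √(71² + 4·14·78.14)] / (2·14) = (−71 + 97.040)/28 ≈ 0.9300.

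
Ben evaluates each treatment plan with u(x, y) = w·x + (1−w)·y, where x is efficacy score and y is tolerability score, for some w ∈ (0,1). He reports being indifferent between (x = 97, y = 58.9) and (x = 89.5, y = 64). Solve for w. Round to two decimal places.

w = 0.40

Indifference: w·97 + (1−w)·58.9 = w·89.5 + (1−w)·64.
Collecting terms: w·7.5 = (1−w)·5.1.
So w/(1−w) = 5.1/7.5 = 0.6800, giving w = 5.1/(7.5+5.1) = 0.40.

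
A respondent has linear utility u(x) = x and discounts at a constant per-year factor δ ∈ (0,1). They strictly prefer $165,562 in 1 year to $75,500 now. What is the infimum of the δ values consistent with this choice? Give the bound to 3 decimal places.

Under u(x) = x this choice says 75500 < δ·165562.
Dividing through by 165562 gives δ > 0.45602.

δ > 0.456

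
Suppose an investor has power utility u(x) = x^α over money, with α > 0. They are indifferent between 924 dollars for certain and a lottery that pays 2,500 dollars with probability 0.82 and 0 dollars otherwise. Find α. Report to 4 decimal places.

α ≈ 0.1994

EU(lottery) = 0.82·2500^α + 0.18·0 = 0.82·2500^α.
Equating: 924^α = 0.82·2500^α, i.e. 0.3696^α = 0.82.
α = ln(0.82) / ln(924/2500) = -0.1984509/-0.9953339 ≈ 0.1994.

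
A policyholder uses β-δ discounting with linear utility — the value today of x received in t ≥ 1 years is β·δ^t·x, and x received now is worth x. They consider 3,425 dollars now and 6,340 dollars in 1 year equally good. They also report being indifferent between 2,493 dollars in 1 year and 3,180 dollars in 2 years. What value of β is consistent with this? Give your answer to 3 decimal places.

β ≈ 0.689

From the later pair, β·δ^1·2493 = β·δ^2·3180; dividing through, δ = 2493/3180 = 0.78396.
Now use the now-vs-future pair: 3425 = β·δ·6340 gives β = 3425/(0.78396·6340) ≈ 0.689.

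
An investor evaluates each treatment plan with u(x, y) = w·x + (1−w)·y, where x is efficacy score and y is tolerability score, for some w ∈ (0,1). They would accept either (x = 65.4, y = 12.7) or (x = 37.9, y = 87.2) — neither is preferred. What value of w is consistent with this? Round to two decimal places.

w = 0.73

u(65.4,12.7) = u(37.9,87.2) means w·65.4 + (1−w)·12.7 = w·37.9 + (1−w)·87.2.
Rearranging, 27.5·w − 74.5·(1−w) = 0.
The marginal rate of substitution is 74.5/27.5, so w = 74.5/(27.5+74.5) = 0.73.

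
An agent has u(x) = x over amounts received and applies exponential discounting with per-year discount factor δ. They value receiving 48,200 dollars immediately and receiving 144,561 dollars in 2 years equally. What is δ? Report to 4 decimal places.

δ ≈ 0.5774

The payoff in 2 years is discounted by δ^2, so u(48200) = δ^2·u(144561) and δ^2 = u(48200)/u(144561).
With u(x) = x: δ^2 = 48200/144561 = 0.33342.
So δ = 0.33342^(1/2) ≈ 0.5774.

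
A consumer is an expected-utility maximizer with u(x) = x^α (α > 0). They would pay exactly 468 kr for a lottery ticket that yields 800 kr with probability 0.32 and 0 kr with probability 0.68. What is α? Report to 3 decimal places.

α ≈ 2.125

Since u(0) = 0, the lottery's EU is 0.32·800^α.
Indifference: 468^α = 0.32·800^α, so (468/800)^α = 0.32.
Take logs: α = ln 0.32 / ln(468/800) ≈ 2.12524.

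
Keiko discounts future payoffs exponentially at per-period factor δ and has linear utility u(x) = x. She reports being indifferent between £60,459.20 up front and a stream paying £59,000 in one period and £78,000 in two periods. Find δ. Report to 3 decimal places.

δ ≈ 0.580

Equating present values: 60459.20 = 59000δ + 78000δ².
So 78000δ² + 59000δ − 60459.20 = 0.
The positive root is δ = [−59000 + √(59000² + 4·78000·60459.20)] / (2·78000) = (−59000 + 149480.000)/156000 ≈ 0.580.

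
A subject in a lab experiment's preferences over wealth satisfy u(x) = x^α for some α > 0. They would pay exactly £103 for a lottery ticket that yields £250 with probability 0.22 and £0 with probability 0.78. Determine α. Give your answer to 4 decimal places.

The lottery's expected utility is 0.22·u(250) + 0.78·u(0) = 0.22·250^α (since u(0) = 0 for α > 0).
Indifference: 103^α = 0.22·250^α, so (103/250)^α = 0.22.
Taking logs: α·ln(103/250) = ln(0.22), so α = -1.5141277 / -0.8867319 ≈ 1.7075.

α ≈ 1.7075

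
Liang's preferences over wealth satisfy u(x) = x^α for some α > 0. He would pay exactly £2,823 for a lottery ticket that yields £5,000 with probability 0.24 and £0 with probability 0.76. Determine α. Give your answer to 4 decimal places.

α ≈ 2.4965

Since u(0) = 0, the lottery's EU is 0.24·5000^α.
Equating: 2823^α = 0.24·5000^α, i.e. 0.5646^α = 0.24.
α = ln(0.24) / ln(2823/5000) = -1.4271164/-0.5716378 ≈ 2.4965.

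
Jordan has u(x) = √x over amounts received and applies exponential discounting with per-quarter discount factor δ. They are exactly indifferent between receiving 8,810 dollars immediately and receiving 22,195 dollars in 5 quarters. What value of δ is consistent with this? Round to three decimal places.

δ ≈ 0.912

Indifference means u(8810) = δ^5 · u(22195), so δ^5 = u(8810)/u(22195).
With u(x) = √x: δ^5 = √8810/√22195 = √(8810/22195) = 0.63003.
Taking the 5th root: δ = 0.63003^(1/5) ≈ 0.912.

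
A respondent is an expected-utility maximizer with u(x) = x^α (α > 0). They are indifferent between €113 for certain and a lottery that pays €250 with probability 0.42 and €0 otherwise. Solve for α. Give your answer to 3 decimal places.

α ≈ 1.092

Since u(0) = 0, the lottery's EU is 0.42·250^α.
Setting u(113) equal to that: 113^α = 0.42·250^α ⇒ (113/250)^α = 0.42.
Taking logs: α·ln(113/250) = ln(0.42), so α = -0.867501 / -0.794073 ≈ 1.092.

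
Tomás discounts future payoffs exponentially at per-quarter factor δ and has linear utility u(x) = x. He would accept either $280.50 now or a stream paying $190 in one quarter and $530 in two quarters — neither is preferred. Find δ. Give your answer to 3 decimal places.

Present value of the stream is 190·δ + 530·δ². Indifference gives 190δ + 530δ² = 280.50.
Rearranged: 530δ² + 190δ − 280.50 = 0.
By the quadratic formula (taking the positive root), δ = (−190 + √630760.00) / 1060 ≈ 0.570.

δ ≈ 0.570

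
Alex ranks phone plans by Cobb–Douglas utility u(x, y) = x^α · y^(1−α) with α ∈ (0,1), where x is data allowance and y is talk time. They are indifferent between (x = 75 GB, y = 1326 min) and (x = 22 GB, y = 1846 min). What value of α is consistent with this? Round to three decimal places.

α ≈ 0.212

The Cobb–Douglas utilities coincide, so 75^α·1326^(1−α) = 22^α·1846^(1−α).
(75/22)^α = (1846/1326)^(1−α); take logs: α·ln(75/22) = (1−α)·ln(1846/1326), i.e. α·1.226446 = (1−α)·0.330854.
So α/(1−α) = (0.330854)/(1.226446) = 0.269766, and α = 0.269766/1.269766 ≈ 0.212.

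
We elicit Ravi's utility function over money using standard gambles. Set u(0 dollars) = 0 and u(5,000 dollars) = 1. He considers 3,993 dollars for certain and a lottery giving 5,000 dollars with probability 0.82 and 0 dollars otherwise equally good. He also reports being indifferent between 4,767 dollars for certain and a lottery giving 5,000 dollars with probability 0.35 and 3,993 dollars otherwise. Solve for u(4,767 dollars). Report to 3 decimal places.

0.883

First, u(3,993 dollars) = 0.82·u(5,000 dollars) + 0.18·u(0 dollars) = 0.82.
Then u(4,767 dollars) = 0.35·u(5,000 dollars) + 0.65·u(3,993 dollars) = 0.35·1.00 + 0.65·0.82 = 0.8830.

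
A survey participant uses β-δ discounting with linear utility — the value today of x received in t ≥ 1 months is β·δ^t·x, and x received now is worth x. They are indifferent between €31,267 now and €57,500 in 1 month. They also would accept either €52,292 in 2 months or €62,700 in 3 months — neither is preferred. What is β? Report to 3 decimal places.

The second indifference involves only future payoffs, so β cancels: β·δ^2·52292 = β·δ^3·62700, giving δ = 52292/62700 = 0.83400.
The first indifference: 31267 = β·δ·57500, so β = 31267/(δ·57500) = 31267/(0.83400·57500) ≈ 0.652.

β ≈ 0.652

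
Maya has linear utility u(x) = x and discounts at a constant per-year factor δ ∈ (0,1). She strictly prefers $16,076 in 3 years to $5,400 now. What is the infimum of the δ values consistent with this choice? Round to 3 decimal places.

δ > 0.695

Under u(x) = x this choice says 5400 < δ^3·16076.
Dividing by 16076: δ^3 > 0.33590. Both sides are positive, so the cube root keeps the direction.
δ > 0.33590^(1/3) = 0.695.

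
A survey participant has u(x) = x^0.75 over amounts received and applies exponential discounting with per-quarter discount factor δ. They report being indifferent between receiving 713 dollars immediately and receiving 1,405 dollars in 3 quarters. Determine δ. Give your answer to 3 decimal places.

δ ≈ 0.844

The payoff in 3 quarters is discounted by δ^3, so u(713) = δ^3·u(1405) and δ^3 = u(713)/u(1405).
Since u(x) = x^0.75, δ^3 = (713/1405)^0.75 = 0.50747^0.75 = 0.60126.
Hence δ = (0.60126)^(1/3) = 0.84402.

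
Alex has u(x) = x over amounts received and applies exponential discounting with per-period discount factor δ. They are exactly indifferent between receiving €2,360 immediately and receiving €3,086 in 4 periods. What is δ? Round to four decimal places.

Equating discounted utilities: u(2360) = δ^4·u(3086) ⇒ δ^4 = u(2360)/u(3086).
With u(x) = x: δ^4 = 2360/3086 = 0.76474.
Taking the 4th root: δ = 0.76474^(1/4) ≈ 0.9351.

δ ≈ 0.9351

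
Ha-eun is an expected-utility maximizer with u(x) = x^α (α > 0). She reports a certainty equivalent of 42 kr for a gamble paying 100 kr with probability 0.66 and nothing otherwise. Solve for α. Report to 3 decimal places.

EU(lottery) = 0.66·100^α + 0.34·0 = 0.66·100^α.
Setting u(42) equal to that: 42^α = 0.66·100^α ⇒ (42/100)^α = 0.66.
Taking logs: α·ln(42/100) = ln(0.66), so α = -0.415515 / -0.867501 ≈ 0.479.

α ≈ 0.479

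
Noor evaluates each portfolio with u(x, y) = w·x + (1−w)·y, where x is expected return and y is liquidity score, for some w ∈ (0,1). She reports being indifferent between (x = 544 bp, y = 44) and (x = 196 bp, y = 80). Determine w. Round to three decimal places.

Equating utilities: w·544 + (1−w)·44 = w·196 + (1−w)·80.
Collecting terms: w·348 = (1−w)·36.
The marginal rate of substitution is 36/348, so w = 36/(348+36) = 0.094.

w = 0.094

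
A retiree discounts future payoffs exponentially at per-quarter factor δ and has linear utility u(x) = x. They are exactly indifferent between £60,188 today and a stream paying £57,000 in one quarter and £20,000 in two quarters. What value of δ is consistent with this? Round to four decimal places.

Present value of the stream is 57000·δ + 20000·δ². Indifference gives 57000δ + 20000δ² = 60188.
So 20000δ² + 57000δ − 60188 = 0.
δ = (−57000 + √(57000² + 4·20000·60188)) / (2·20000) = (−57000 + √8064040000.00) / 40000 ≈ 0.8200.

δ ≈ 0.8200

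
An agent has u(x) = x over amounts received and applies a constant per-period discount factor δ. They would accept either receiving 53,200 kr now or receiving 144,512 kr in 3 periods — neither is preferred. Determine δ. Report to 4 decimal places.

Equating discounted utilities: u(53200) = δ^3·u(144512) ⇒ δ^3 = u(53200)/u(144512).
With u(x) = x: δ^3 = 53200/144512 = 0.36814.
So δ = 0.36814^(1/3) ≈ 0.7167.

δ ≈ 0.7167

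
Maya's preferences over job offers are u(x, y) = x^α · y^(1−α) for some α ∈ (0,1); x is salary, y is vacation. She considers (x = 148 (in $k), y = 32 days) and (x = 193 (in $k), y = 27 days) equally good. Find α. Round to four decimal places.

Indifference: 148^α · 32^(1−α) = 193^α · 27^(1−α).
(148/193)^α = (27/32)^(1−α); take logs: α·ln(148/193) = (1−α)·ln(27/32), i.e. α·-0.2654779 = (1−α)·-0.1698990.
With A = -0.2654779 and B = -0.1698990: α·A = (1−α)·B, so α = B/(A+B) = -0.1698990/-0.4353769 ≈ 0.3902.

α ≈ 0.3902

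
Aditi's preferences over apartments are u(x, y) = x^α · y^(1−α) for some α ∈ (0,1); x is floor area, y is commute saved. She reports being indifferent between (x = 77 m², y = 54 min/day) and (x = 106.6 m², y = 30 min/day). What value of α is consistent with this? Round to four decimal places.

Indifference: 77^α · 54^(1−α) = 106.6^α · 30^(1−α).
(77/106.6)^α = (30/54)^(1−α); take logs: α·ln(77/106.6) = (1−α)·ln(30/54), i.e. α·-0.3252781 = (1−α)·-0.5877867.
With A = -0.3252781 and B = -0.5877867: α·A = (1−α)·B, so α = B/(A+B) = -0.5877867/-0.9130648 ≈ 0.6438.

α ≈ 0.6438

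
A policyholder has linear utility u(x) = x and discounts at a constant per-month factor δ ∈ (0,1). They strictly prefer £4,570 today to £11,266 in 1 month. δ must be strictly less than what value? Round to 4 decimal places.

δ < 0.4056

Under u(x) = x this choice says 4570 > δ·11266.
So δ < 4570/11266 = 0.40565.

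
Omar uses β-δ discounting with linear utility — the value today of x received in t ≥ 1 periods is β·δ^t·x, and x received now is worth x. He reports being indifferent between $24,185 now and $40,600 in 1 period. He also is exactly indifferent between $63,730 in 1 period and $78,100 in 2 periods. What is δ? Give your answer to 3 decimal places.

δ ≈ 0.816

The second indifference involves only future payoffs, so β cancels: β·δ^1·63730 = β·δ^2·78100, giving δ = 63730/78100 = 0.81601.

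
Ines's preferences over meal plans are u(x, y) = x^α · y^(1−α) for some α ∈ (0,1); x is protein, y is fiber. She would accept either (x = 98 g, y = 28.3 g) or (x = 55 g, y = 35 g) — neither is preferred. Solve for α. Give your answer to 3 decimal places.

The Cobb–Douglas utilities coincide, so 98^α·28.3^(1−α) = 55^α·35^(1−α).
Rearrange to (98/55)^α = (35/28.3)^(1−α) and take logs: α·0.577634 = (1−α)·0.212486.
Thus α·(0.790120) = 0.212486, so α = 0.212486/0.790120 ≈ 0.269.

α ≈ 0.269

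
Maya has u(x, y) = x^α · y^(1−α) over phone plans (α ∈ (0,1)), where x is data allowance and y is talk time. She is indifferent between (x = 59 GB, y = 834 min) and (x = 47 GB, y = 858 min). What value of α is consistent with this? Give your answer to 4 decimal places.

α ≈ 0.1109

Indifference: 59^α · 834^(1−α) = 47^α · 858^(1−α).
(59/47)^α = (858/834)^(1−α); take logs: α·ln(59/47) = (1−α)·ln(858/834), i.e. α·0.2273898 = (1−α)·0.0283707.
So α/(1−α) = (0.0283707)/(0.2273898) = 0.1247668, and α = 0.1247668/1.1247668 ≈ 0.1109.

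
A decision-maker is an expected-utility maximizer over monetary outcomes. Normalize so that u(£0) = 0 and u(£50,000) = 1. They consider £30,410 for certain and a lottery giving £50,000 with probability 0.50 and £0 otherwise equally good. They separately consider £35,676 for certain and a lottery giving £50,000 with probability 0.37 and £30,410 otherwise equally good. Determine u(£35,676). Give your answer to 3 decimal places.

First, u(£30,410) = 0.50·u(£50,000) + 0.50·u(£0) = 0.50.
The second indifference gives u(£35,676) = 0.37·u(£50,000) + 0.63·u(£30,410) = 0.37·1.00 + 0.63·0.50 = 0.6850.

0.685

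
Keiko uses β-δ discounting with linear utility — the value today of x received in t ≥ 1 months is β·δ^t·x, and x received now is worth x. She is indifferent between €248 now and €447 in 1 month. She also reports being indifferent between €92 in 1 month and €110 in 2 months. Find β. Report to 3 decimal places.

β ≈ 0.663

The second indifference involves only future payoffs, so β cancels: β·δ^1·92 = β·δ^2·110, giving δ = 92/110 = 0.83636.
Now use the now-vs-future pair: 248 = β·δ·447 gives β = 248/(0.83636·447) ≈ 0.663.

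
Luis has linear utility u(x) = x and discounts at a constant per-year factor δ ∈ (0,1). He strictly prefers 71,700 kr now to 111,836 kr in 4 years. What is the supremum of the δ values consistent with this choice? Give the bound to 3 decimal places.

δ < 0.895

The preference means 71700 > δ^4·111836.
Hence δ^4 < 71700/111836 = 0.64112, and x ↦ x^(1/4) is increasing on (0,∞).
δ < (71700/111836)^(1/4) ≈ 0.895.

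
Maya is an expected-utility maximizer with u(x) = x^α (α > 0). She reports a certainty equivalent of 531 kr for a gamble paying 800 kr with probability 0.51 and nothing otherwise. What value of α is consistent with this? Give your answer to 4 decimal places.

Since u(0) = 0, the lottery's EU is 0.51·800^α.
Setting u(531) equal to that: 531^α = 0.51·800^α ⇒ (531/800)^α = 0.51.
Taking logs: α·ln(531/800) = ln(0.51), so α = -0.6733446 / -0.4098497 ≈ 1.6429.

α ≈ 1.6429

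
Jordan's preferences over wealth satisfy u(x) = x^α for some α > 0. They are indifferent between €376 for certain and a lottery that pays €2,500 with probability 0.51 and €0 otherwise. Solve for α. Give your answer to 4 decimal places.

α ≈ 0.3554

The lottery's expected utility is 0.51·u(2500) + 0.49·u(0) = 0.51·2500^α (since u(0) = 0 for α > 0).
Setting u(376) equal to that: 376^α = 0.51·2500^α ⇒ (376/2500)^α = 0.51.
Take logs: α = ln 0.51 / ln(376/2500) ≈ 0.355429.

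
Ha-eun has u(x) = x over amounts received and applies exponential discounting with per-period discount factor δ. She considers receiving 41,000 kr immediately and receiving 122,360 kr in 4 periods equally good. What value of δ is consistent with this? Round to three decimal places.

The payoff in 4 periods is discounted by δ^4, so u(41000) = δ^4·u(122360) and δ^4 = u(41000)/u(122360).
With u(x) = x: δ^4 = 41000/122360 = 0.33508.
Taking the 4th root: δ = 0.33508^(1/4) ≈ 0.761.

δ ≈ 0.761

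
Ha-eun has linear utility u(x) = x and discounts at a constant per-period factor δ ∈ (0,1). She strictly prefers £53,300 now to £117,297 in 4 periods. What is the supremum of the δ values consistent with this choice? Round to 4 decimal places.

δ < 0.8210

The preference means 53300 > δ^4·117297.
Hence δ^4 < 53300/117297 = 0.45440, and x ↦ x^(1/4) is increasing on (0,∞).
δ < 0.45440^(1/4) = 0.8210.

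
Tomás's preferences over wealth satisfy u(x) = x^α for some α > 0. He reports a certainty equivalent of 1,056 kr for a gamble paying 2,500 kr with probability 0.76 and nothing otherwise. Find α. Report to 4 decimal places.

EU(lottery) = 0.76·2500^α + 0.24·0 = 0.76·2500^α.
Indifference: 1056^α = 0.76·2500^α, so (1056/2500)^α = 0.76.
Taking logs: α·ln(1056/2500) = ln(0.76), so α = -0.2744368 / -0.8618025 ≈ 0.3184.

α ≈ 0.3184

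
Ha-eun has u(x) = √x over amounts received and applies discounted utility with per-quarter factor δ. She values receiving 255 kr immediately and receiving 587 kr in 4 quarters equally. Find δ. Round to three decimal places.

Indifference means u(255) = δ^4 · u(587), so δ^4 = u(255)/u(587).
Since u(x) = √x, δ^4 = √(255/587) = 0.65910.
Taking the 4th root: δ = 0.65910^(1/4) ≈ 0.901.

δ ≈ 0.901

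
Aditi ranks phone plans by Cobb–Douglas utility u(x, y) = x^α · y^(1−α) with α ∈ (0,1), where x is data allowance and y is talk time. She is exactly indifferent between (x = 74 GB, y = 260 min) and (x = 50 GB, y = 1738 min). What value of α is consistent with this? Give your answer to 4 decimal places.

α ≈ 0.8289

Indifference: 74^α · 260^(1−α) = 50^α · 1738^(1−α).
Rearrange to (74/50)^α = (1738/260)^(1−α) and take logs: α·0.3920421 = (1−α)·1.8998087.
Thus α·(2.2918508) = 1.8998087, so α = 1.8998087/2.2918508 ≈ 0.8289.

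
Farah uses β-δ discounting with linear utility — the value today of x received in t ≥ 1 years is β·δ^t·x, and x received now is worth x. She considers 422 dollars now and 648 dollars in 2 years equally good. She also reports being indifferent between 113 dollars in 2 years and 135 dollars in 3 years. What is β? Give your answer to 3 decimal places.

From the later pair, β·δ^2·113 = β·δ^3·135; dividing through, δ = 113/135 = 0.83704.
Substituting δ into 422 = β·δ^2·648: β = 422/(454.009) ≈ 0.929.

β ≈ 0.929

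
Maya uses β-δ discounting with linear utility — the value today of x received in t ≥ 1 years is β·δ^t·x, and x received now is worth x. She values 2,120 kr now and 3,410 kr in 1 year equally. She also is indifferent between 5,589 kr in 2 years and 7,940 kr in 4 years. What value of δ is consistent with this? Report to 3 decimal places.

δ ≈ 0.839

From the later pair, β·δ^2·5589 = β·δ^4·7940; dividing through, δ^2 = 5589/7940 = 0.70390, so δ = 0.83899.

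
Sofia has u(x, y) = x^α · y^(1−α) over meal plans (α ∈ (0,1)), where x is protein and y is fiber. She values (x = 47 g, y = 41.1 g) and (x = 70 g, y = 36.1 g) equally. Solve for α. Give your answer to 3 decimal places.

The Cobb–Douglas utilities coincide, so 47^α·41.1^(1−α) = 70^α·36.1^(1−α).
Taking logs: α·ln 47 + (1−α)·ln 41.1 = α·ln 70 + (1−α)·ln 36.1, i.e. α·-0.398348 = (1−α)·-0.129715.
Thus α·(-0.528063) = -0.129715, so α = -0.129715/-0.528063 ≈ 0.246.

α ≈ 0.246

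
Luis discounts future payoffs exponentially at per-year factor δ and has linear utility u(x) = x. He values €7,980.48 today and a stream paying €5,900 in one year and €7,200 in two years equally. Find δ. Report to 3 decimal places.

δ ≈ 0.720

The stream is worth 5900δ + 7200δ² today, so 5900δ + 7200δ² = 7980.48.
Rearranged: 7200δ² + 5900δ − 7980.48 = 0.
By the quadratic formula (taking the positive root), δ = (−5900 + √264647824.00) / 14400 ≈ 0.720.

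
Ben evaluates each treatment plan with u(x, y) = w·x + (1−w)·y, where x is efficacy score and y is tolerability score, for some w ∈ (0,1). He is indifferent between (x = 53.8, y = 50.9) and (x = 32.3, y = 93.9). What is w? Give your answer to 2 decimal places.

w = 0.67

Indifference: w·53.8 + (1−w)·50.9 = w·32.3 + (1−w)·93.9.
w·(53.8−32.3) = (1−w)·(93.9−50.9), i.e. w·21.5 = (1−w)·43.
So w/(1−w) = 43/21.5 = 2.0000, giving w = 43/(21.5+43) = 0.67.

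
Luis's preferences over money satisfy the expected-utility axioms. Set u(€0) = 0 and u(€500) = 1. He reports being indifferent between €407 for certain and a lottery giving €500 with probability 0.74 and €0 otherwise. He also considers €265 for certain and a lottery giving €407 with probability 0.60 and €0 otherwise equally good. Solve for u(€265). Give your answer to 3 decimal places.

0.444

The first gamble pins u(€407): it must equal 0.74·1 + 0.26·0 = 0.74.
Then u(€265) = 0.60·u(€407) + 0.40·u(€0) = 0.60·0.74 + 0.40·0.00 = 0.4440.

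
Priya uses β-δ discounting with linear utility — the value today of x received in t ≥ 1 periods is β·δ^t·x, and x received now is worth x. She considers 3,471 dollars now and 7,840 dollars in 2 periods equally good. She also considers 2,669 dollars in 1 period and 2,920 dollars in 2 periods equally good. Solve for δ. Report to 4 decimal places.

δ ≈ 0.9140

From the later pair, β·δ^1·2669 = β·δ^2·2920; dividing through, δ = 2669/2920 = 0.91404.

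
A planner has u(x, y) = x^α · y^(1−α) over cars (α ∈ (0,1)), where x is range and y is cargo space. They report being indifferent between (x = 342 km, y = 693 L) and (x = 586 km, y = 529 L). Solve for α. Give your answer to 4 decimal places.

Indifference: 342^α · 693^(1−α) = 586^α · 529^(1−α).
(342/586)^α = (529/693)^(1−α); take logs: α·ln(342/586) = (1−α)·ln(529/693), i.e. α·-0.5385091 = (1−α)·-0.2700416.
With A = -0.5385091 and B = -0.2700416: α·A = (1−α)·B, so α = B/(A+B) = -0.2700416/-0.8085507 ≈ 0.3340.

α ≈ 0.3340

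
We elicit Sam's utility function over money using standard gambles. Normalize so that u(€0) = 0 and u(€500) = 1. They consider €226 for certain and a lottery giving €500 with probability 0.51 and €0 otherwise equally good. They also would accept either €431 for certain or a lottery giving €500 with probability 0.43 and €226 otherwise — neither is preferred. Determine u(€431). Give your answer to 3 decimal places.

0.721

First, u(€226) = 0.51·u(€500) + 0.49·u(€0) = 0.51.
The second indifference gives u(€431) = 0.43·u(€500) + 0.57·u(€226) = 0.43·1.00 + 0.57·0.51 = 0.7207.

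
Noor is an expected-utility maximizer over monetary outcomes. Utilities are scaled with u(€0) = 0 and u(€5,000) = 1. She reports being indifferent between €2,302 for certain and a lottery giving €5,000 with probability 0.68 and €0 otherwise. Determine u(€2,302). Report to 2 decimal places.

0.68

By the standard-gamble method, u(€2,302) is just the indifference probability on the best outcome: 0.68.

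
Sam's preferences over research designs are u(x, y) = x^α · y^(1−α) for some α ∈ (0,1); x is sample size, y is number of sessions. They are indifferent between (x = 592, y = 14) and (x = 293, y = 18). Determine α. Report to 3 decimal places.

The Cobb–Douglas utilities coincide, so 592^α·14^(1−α) = 293^α·18^(1−α).
Rearrange to (592/293)^α = (18/14)^(1−α) and take logs: α·0.703334 = (1−α)·0.251314.
Thus α·(0.954648) = 0.251314, so α = 0.251314/0.954648 ≈ 0.263.

α ≈ 0.263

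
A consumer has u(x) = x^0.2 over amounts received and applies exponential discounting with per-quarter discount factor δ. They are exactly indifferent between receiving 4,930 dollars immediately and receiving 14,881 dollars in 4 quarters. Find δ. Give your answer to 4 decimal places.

Equating discounted utilities: u(4930) = δ^4·u(14881) ⇒ δ^4 = u(4930)/u(14881).
Since u(x) = x^0.2, δ^4 = (4930/14881)^0.2 = 0.33129^0.2 = 0.80176.
Taking the 4th root: δ = 0.80176^(1/4) ≈ 0.9463.

δ ≈ 0.9463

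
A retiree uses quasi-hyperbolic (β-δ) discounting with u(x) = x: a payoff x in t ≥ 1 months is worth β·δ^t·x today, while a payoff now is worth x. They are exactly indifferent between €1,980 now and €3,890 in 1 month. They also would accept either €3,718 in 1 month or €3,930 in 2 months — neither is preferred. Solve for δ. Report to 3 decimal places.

The second indifference involves only future payoffs, so β cancels: β·δ^1·3718 = β·δ^2·3930, giving δ = 3718/3930 = 0.94606.

δ ≈ 0.946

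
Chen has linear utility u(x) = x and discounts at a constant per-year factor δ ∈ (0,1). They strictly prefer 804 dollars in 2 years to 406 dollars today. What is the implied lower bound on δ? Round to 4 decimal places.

δ > 0.7106

Comparing present values: 406 < δ^2·804.
Dividing by 804: δ^2 > 0.50498. Both sides are positive, so the square root keeps the direction.
δ > (406/804)^(1/2) ≈ 0.7106.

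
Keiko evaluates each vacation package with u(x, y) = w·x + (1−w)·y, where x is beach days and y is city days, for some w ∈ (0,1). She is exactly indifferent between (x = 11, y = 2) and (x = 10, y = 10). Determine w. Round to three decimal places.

Equating utilities: w·11 + (1−w)·2 = w·10 + (1−w)·10.
w·(11−10) = (1−w)·(10−2), i.e. w·1 = (1−w)·8.
Hence w = 8/(1+8) = 8/9 = 0.889.

w = 0.889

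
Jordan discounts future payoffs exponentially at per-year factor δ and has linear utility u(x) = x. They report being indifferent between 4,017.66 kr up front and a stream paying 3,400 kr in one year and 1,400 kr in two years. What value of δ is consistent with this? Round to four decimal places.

Equating present values: 4017.66 = 3400δ + 1400δ².
That is, 1400δ² + 3400δ − 4017.66 = 0, a quadratic in δ.
δ = (−3400 + √(3400² + 4·1400·4017.66)) / (2·1400) = (−3400 + √34058896.00) / 2800 ≈ 0.8700.

δ ≈ 0.8700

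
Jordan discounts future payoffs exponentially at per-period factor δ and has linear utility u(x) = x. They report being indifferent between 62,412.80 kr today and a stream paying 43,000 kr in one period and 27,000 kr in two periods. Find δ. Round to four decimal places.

Present value of the stream is 43000·δ + 27000·δ². Indifference gives 43000δ + 27000δ² = 62412.80.
That is, 27000δ² + 43000δ − 62412.80 = 0, a quadratic in δ.
The positive root is δ = [−43000 + √(43000² + 4·27000·62412.80)] / (2·27000) = (−43000 + 92680.000)/54000 ≈ 0.9200.

δ ≈ 0.9200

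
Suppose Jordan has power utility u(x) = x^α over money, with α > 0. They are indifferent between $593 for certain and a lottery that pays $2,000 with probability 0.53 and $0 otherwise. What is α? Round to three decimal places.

The lottery's expected utility is 0.53·u(2000) + 0.47·u(0) = 0.53·2000^α (since u(0) = 0 for α > 0).
Equating: 593^α = 0.53·2000^α, i.e. 0.2965^α = 0.53.
α = ln(0.53) / ln(593/2000) = -0.634878/-1.215708 ≈ 0.522.

α ≈ 0.522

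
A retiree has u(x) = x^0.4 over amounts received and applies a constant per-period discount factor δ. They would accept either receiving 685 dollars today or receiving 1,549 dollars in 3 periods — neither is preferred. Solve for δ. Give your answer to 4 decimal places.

δ ≈ 0.8969

Equating discounted utilities: u(685) = δ^3·u(1549) ⇒ δ^3 = u(685)/u(1549).
With u(x) = x^0.4: δ^3 = 685^0.4/1549^0.4 = (685/1549)^0.4 = 0.72153.
So δ = 0.72153^(1/3) ≈ 0.8969.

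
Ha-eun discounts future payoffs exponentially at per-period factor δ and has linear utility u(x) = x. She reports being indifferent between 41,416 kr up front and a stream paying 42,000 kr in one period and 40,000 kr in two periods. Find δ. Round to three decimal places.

Present value of the stream is 42000·δ + 40000·δ². Indifference gives 42000δ + 40000δ² = 41416.
So 40000δ² + 42000δ − 41416 = 0.
The positive root is δ = [−42000 + √(42000² + 4·40000·41416)] / (2·40000) = (−42000 + 91600.000)/80000 ≈ 0.620.

δ ≈ 0.620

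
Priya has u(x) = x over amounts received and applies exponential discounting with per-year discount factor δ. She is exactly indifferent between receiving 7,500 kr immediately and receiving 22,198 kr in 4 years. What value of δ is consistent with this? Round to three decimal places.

δ ≈ 0.762

Indifference means u(7500) = δ^4 · u(22198), so δ^4 = u(7500)/u(22198).
With u(x) = x: δ^4 = 7500/22198 = 0.33787.
Taking the 4th root: δ = 0.33787^(1/4) ≈ 0.762.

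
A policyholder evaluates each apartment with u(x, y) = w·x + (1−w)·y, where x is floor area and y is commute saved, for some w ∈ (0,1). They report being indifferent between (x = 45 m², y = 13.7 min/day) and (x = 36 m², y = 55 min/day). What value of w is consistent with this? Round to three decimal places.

u(45,13.7) = u(36,55) means w·45 + (1−w)·13.7 = w·36 + (1−w)·55.
w·(45−36) = (1−w)·(55−13.7), i.e. w·9 = (1−w)·41.3.
So w/(1−w) = 41.3/9 = 4.5889, giving w = 41.3/(9+41.3) = 0.821.

w = 0.821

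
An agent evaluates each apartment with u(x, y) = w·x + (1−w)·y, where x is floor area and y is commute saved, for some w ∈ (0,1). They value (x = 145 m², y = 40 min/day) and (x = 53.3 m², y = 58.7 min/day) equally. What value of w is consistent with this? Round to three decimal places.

Indifference: w·145 + (1−w)·40 = w·53.3 + (1−w)·58.7.
Collecting terms: w·91.7 = (1−w)·18.7.
The marginal rate of substitution is 18.7/91.7, so w = 18.7/(91.7+18.7) = 0.169.

w = 0.169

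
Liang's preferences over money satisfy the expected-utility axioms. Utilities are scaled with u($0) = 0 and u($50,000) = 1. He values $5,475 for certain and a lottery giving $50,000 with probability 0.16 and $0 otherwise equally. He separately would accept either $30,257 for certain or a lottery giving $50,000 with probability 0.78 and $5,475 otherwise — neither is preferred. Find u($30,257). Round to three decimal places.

The first gamble pins u($5,475): it must equal 0.16·1 + 0.84·0 = 0.16.
The second indifference gives u($30,257) = 0.78·u($50,000) + 0.22·u($5,475) = 0.78·1.00 + 0.22·0.16 = 0.8152.

0.815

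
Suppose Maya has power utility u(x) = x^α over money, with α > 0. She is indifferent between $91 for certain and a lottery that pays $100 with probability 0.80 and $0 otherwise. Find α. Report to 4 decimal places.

α ≈ 2.3660

Since u(0) = 0, the lottery's EU is 0.80·100^α.
Indifference: 91^α = 0.80·100^α, so (91/100)^α = 0.80.
Taking logs: α·ln(91/100) = ln(0.80), so α = -0.2231436 / -0.0943107 ≈ 2.3660.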